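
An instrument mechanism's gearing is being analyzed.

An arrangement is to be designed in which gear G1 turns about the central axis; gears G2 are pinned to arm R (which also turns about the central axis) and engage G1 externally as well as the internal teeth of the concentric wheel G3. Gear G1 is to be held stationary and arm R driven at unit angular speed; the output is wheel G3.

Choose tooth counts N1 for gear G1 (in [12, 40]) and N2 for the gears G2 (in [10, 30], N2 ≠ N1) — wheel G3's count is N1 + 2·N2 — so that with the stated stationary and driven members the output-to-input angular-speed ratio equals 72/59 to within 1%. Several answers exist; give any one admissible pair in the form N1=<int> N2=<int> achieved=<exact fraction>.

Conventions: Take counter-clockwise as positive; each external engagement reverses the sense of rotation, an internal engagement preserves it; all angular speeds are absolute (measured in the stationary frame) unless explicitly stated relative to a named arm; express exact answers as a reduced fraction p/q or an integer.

topology: planetary set — design target 72/59, arm = carrier (Willis)
Willis with ω_sun = 0: ω_ring/ω_arm = (N1+N3)/N3; set equal to 72/59  ⇒  N3/N1 = 1/(72/59 − 1) = 59/13
N3 = N1 + 2·N2  ⇒  N2/N1 = (N3/N1 − 1)/2 = (59/13 − 1)/2 = 23/13
smallest multiple with N1 ≥ 12 and N2 ≥ 10: k = 1  ⇒  N1 = 1·13 = 13, N2 = 1·23 = 23 (N1 ≤ 40, N2 ≤ 30, N2 ≠ N1 ✓), N3 = 13 + 2·23 = 59
check: (N1+N3)/N3 with N1 = 13, N3 = 59 gives 72/59; |achieved − target| = 0 ≤ 18/1475 ✓

N1=13 N2=23 achieved=72/59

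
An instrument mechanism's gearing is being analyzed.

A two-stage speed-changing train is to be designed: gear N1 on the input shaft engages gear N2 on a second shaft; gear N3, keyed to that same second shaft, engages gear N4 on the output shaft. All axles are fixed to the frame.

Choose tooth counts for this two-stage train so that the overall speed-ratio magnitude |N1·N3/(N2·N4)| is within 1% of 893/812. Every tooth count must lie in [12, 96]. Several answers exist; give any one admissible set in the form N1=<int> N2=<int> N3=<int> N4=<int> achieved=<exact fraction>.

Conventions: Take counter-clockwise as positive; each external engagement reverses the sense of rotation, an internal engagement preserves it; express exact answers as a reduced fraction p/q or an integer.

N1=19 N2=14 N3=47 N4=58 achieved=893/812

class = fixed-axis compound train [2-stage, 893/812 wanted]
target = 893/812 in lowest terms: an exact hit needs N1·N3 = k·893 and N2·N4 = k·812 for one integer k, every count in [12, 96]; additionally prefer no 1:1 stage (N1 ≠ N2, N3 ≠ N4)
k = 1: N1·N3 = 893 = 19·47, N2·N4 = 812 = 14·58
achieved = 19·47/(14·58) = 893/812; |achieved − target| = 0 ≤ 893/81200 ✓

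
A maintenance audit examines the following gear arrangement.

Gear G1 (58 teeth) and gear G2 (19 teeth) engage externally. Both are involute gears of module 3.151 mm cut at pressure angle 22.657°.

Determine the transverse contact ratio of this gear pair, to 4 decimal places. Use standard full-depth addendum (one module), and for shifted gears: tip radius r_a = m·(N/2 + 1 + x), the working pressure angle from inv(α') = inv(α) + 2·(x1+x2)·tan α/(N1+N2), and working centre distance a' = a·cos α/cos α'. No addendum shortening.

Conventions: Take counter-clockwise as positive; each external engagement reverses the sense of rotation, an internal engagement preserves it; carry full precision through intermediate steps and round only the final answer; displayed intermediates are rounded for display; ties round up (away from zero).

1.5539

recognized (one external pair, fixed centres): single-mesh tooth geometry, m = 3.151, N1 = 58, N2 = 19
base radii: r_b1 = 84.327049, r_b2 = 27.624378
tip radii: r_a1 = 94.530000, r_a2 = 33.085500
no profile shift: α' = α, a' = a
action lengths: √(r_a1²−r_b1²) = 42.718493, √(r_a2²−r_b2²) = 18.208351
base pitch p_b = π·m·cos α = 9.135215
CR = (42.718493 + 18.208351 − 121.313500·sin 22.65700°)/9.135215 = 1.553903
contact ratio ≈ 1.5539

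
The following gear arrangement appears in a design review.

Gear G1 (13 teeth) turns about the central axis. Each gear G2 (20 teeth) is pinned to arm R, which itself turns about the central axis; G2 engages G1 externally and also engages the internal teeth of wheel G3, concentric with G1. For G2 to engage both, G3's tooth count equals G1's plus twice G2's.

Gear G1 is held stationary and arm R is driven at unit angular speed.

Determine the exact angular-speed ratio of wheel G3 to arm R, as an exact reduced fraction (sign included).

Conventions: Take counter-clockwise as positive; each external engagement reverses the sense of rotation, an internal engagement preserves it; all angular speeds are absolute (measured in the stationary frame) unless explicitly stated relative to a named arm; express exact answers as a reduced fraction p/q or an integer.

66/53

recognized (axles ride arm R): planetary set, 13/20/53 teeth
ring teeth: 13 + 2·20 = 53
13(ω_sun−ω_arm) = −53(ω_ring−ω_arm),  ω_sun = 0, ω_arm = 1
ω_ring = 1 − (13/53)(0−1) = 66/53
ω_out/ω_in = 66/53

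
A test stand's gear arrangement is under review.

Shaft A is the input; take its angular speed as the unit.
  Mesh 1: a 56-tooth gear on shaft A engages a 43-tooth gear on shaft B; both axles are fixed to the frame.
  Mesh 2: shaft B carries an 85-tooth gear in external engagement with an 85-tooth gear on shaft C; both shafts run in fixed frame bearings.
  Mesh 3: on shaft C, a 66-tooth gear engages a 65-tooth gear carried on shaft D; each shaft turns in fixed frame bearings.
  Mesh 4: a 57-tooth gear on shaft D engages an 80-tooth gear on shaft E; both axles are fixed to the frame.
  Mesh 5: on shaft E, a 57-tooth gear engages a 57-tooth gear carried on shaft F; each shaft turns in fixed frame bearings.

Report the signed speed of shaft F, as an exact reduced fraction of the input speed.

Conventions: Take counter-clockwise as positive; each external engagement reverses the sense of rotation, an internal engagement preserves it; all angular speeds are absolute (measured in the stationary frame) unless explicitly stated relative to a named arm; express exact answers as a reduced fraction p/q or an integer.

5-mesh fixed-axis compound train (all bearings frame-fixed)
mesh 1 [56T→43T]: |ω|/ω_in = 1×56/43 = 56/43, sense flips to −
mesh 2 [85T→85T]: |ω|/ω_in = (56/43)×85/85 = 56/43, sense flips to +
mesh 3 [66T→65T]: |ω|/ω_in = (56/43)×66/65 = 3696/2795, sense flips to −
mesh 4 [57T→80T]: |ω|/ω_in = (3696/2795)×57/80 = 13167/13975, sense flips to +
mesh 5 [57T→57T]: |ω|/ω_in = (13167/13975)×57/57 = 13167/13975, sense flips to −
signed output speed (× input speed) = -13167/13975

-13167/13975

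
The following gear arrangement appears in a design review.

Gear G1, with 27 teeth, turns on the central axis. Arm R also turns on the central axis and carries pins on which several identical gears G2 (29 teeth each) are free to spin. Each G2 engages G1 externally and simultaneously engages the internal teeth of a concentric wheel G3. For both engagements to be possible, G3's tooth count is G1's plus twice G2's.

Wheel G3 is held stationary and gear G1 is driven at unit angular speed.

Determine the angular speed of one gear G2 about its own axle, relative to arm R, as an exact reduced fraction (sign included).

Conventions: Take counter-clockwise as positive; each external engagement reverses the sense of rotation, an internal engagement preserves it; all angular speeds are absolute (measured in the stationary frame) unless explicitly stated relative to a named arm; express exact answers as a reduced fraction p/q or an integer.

recognized (axles ride arm R): planetary set, 27/29/85 teeth
ring teeth: 27 + 2·29 = 85
27(ω_sun−ω_arm) = −85(ω_ring−ω_arm),  ω_ring = 0, ω_sun = 1
27(1−ω_arm) = −85(0−ω_arm)  ⇒  112·ω_arm = 27  ⇒  ω_arm = 27/112
sun–planet mesh: 27·(1−27/112) = −29·(ω_p−ω_arm)  ⇒  ω_p−ω_arm = -2295/3248
exact speed ratio = -2295/3248

-2295/3248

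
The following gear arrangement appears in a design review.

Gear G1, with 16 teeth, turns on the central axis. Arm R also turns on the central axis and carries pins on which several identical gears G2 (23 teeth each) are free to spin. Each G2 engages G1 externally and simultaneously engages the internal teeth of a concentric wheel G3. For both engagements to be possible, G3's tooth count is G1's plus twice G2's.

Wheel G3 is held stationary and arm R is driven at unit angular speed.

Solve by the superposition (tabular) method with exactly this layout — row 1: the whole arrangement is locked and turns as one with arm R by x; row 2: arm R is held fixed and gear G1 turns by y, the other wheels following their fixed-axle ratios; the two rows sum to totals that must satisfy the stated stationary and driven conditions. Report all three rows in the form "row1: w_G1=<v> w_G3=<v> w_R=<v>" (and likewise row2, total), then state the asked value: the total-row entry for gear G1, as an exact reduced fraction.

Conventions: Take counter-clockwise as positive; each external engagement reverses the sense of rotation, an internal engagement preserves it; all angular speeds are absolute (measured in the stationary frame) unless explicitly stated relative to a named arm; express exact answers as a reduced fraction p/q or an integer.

row1: w_G1=1 w_G3=1 w_R=1
row2: w_G1=31/8 w_G3=-1 w_R=0
total: w_G1=39/8 w_G3=0 w_R=1
asked value: 39/8

class = planetary set [G3 = 16+2·23 = 62; Willis about the carrier]
row 1: whole set turns with the arm by x
row 2: sun turns y, ring = −(16/62)·y, arm 0
boundary: total ω_ring = x − (16/62)·y = 0 and total ω_arm = x = 1  ⇒  y = 31/8, x = 1
row 2 ring = −(16/62)·31/8 = -1
totals (row 1 + row 2): sun 1 + 31/8 = 39/8, ring 1 + (-1) = 0, arm 1 + 0 = 1
asked cell (total, sun) = 39/8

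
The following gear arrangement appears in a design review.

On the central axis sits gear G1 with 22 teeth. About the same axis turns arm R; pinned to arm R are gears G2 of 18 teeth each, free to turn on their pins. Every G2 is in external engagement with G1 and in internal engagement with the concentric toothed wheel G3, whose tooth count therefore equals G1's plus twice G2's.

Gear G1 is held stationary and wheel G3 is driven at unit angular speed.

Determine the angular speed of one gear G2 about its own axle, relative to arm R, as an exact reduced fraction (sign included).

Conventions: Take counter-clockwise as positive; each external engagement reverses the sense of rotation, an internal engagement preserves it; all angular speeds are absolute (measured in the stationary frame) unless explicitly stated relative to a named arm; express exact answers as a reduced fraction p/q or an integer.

319/360

recognized (axles ride arm R): planetary set, 22/18/58 teeth
ring teeth: 22 + 2·18 = 58
22(ω_sun−ω_arm) = −58(ω_ring−ω_arm),  ω_sun = 0, ω_ring = 1
22(0−ω_arm) = −58(1−ω_arm)  ⇒  80·ω_arm = 58  ⇒  ω_arm = 29/40
sun–planet mesh: 22·(0−29/40) = −18·(ω_p−ω_arm)  ⇒  ω_p−ω_arm = 319/360
exact speed ratio = 319/360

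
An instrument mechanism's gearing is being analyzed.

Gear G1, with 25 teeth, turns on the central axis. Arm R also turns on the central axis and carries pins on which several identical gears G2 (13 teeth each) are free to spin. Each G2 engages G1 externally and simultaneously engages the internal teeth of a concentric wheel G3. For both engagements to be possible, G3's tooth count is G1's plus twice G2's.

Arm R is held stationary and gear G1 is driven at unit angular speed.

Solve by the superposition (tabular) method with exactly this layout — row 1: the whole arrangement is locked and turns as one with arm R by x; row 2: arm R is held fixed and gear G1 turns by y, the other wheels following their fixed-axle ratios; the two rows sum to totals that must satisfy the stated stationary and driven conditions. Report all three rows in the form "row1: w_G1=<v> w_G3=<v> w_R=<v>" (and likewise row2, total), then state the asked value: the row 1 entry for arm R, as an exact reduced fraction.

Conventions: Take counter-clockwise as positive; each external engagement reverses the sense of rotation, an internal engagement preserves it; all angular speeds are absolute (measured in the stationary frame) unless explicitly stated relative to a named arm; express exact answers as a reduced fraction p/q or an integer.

topology: planetary set — G1 25T / G2 13T / G3 51T, arm = carrier (Willis)
row 1 (train locked, turned with arm): all members turn x
row 2: sun turns y, ring = −(25/51)·y, arm 0
boundary: total ω_arm = x = 0 and total ω_sun = x + y = 1  ⇒  y = 1, x = 0
row 2 ring = −(25/51)·1 = -25/51
totals (row 1 + row 2): sun 0 + 1 = 1, ring 0 + (-25/51) = -25/51, arm 0 + 0 = 0
asked cell (row1, arm) = 0

row1: w_G1=0 w_G3=0 w_R=0
row2: w_G1=1 w_G3=-25/51 w_R=0
total: w_G1=1 w_G3=-25/51 w_R=0
asked value: 0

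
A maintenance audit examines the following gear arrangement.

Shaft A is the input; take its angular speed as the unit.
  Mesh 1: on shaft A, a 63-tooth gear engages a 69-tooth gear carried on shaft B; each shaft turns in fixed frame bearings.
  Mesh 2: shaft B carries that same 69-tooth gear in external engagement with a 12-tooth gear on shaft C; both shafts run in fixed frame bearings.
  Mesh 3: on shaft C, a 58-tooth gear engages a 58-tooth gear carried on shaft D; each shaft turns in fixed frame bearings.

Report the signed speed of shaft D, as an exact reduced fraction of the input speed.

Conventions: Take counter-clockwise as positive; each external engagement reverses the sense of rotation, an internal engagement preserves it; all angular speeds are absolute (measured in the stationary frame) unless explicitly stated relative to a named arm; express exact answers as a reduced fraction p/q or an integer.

3-mesh fixed-axis compound train (all bearings frame-fixed)
mesh 1 [63T→69T]: |ω|/ω_in = 1×63/69 = 21/23, sense flips to −
mesh 2 [69T→12T]: |ω|/ω_in = (21/23)×69/12 = 21/4, sense flips to +
mesh 3 [58T→58T]: |ω|/ω_in = (21/4)×58/58 = 21/4, sense flips to −
signed output speed (× input speed) = -21/4

-21/4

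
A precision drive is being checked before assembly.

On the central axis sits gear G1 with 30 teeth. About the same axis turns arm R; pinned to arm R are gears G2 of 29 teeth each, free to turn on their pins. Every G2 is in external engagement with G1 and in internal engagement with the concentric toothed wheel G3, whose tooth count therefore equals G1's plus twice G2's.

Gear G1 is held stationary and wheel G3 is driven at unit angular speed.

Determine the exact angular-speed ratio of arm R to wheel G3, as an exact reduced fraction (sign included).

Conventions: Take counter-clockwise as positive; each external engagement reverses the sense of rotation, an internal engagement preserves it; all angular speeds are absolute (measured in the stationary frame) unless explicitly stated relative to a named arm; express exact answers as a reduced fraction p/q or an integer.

planetary set (30T centre, 29T on arm, 88T internal) — Willis relation
ring teeth: 30 + 2·29 = 88
30(ω_sun−ω_arm) = −88(ω_ring−ω_arm),  ω_sun = 0, ω_ring = 1
30(0−ω_arm) = −88(1−ω_arm)  ⇒  118·ω_arm = 88  ⇒  ω_arm = 44/59
ω_out/ω_in = 44/59

44/59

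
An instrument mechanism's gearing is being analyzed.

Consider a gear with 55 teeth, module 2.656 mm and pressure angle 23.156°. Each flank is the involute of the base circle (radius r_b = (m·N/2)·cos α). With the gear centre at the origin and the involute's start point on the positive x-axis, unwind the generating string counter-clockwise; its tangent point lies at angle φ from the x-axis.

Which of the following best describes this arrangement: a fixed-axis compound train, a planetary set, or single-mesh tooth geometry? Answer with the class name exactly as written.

class = single-mesh tooth geometry [base-circle involute, m = 2.656, 55T]
classification: single-mesh tooth geometry

single-mesh tooth geometry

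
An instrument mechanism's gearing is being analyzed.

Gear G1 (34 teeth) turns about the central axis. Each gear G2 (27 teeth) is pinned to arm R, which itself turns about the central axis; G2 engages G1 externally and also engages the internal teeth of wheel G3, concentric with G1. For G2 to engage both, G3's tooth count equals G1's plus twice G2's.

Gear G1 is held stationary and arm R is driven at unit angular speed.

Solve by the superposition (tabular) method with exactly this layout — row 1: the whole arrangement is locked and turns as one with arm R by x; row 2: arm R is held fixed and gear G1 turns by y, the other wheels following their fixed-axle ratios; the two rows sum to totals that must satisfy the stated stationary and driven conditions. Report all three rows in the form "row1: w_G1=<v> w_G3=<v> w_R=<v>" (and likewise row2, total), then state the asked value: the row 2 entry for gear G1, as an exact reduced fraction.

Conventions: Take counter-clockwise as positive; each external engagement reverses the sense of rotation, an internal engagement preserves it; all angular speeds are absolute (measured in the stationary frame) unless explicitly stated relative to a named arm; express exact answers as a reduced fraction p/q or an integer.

planetary set (34T centre, 27T on arm, 88T internal) — Willis relation
row 1 (train locked, turned with arm): all members turn x
row 2: sun turns y, ring = −(34/88)·y, arm 0
boundary: total ω_sun = x + y = 0 and total ω_arm = x = 1  ⇒  y = -1, x = 1
row 2 ring = −(34/88)·(-1) = 17/44
totals (row 1 + row 2): sun 1 + (-1) = 0, ring 1 + 17/44 = 61/44, arm 1 + 0 = 1
asked cell (row2, sun) = -1

row1: w_G1=1 w_G3=1 w_R=1
row2: w_G1=-1 w_G3=17/44 w_R=0
total: w_G1=0 w_G3=61/44 w_R=1
asked value: -1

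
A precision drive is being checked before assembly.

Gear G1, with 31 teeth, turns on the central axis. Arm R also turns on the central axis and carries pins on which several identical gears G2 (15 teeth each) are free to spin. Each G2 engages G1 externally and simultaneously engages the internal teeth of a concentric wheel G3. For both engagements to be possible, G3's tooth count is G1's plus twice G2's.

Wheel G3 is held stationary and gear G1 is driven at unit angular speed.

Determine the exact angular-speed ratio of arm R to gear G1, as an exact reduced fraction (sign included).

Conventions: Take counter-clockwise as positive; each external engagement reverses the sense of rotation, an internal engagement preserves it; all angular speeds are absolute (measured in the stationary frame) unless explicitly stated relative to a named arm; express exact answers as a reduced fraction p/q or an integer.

class = planetary set [G3 = 31+2·15 = 61; Willis about the carrier]
ring teeth: 31 + 2·15 = 61
31(ω_sun−ω_arm) = −61(ω_ring−ω_arm),  ω_ring = 0, ω_sun = 1
31(1−ω_arm) = −61(0−ω_arm)  ⇒  92·ω_arm = 31  ⇒  ω_arm = 31/92
ω_out/ω_in = 31/92

31/92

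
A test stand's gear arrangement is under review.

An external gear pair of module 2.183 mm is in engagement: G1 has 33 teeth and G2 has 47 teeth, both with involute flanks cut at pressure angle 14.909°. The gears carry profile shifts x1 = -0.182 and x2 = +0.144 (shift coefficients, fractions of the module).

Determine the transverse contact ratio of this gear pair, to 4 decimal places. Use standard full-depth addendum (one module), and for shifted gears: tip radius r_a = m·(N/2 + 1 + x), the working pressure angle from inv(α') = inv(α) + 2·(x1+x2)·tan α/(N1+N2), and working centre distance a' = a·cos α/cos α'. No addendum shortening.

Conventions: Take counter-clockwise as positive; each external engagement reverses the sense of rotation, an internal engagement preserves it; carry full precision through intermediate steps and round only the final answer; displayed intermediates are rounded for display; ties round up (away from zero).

recognized (one external pair, fixed centres): single-mesh tooth geometry, m = 2.183, N1 = 33, N2 = 47
base radii: r_b1 = 34.806928, r_b2 = 49.573503
tip radii: r_a1 = 37.805194, r_a2 = 53.797852
inv(α') = inv(14.909°) + 2·(-0.182+0.144)·tan α/(33+47) = 0.00578356  ⇒  α' = 14.70156°
a' = a·cos α / cos α' = 87.3200·cos 14.909°/cos 14.70156° = 87.236479
action lengths: √(r_a1²−r_b1²) = 14.755015, √(r_a2²−r_b2²) = 20.896809
base pitch p_b = π·m·cos α = 6.627224
CR = (14.755015 + 20.896809 − 87.236479·sin 14.70156°)/6.627224 = 2.038950
contact ratio ≈ 2.0390

2.0390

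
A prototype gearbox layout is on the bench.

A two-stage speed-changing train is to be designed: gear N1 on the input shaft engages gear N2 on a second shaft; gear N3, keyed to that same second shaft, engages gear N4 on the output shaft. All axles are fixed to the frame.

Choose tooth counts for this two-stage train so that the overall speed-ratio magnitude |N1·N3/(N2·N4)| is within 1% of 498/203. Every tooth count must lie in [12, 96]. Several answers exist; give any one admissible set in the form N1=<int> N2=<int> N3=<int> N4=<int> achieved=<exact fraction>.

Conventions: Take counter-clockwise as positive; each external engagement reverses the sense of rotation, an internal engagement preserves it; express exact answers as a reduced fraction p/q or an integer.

N1=12 N2=14 N3=83 N4=29 achieved=498/203

2-stage fixed-axis compound train for ratio 498/203
target = 498/203 in lowest terms: an exact hit needs N1·N3 = k·498 and N2·N4 = k·203 for one integer k, every count in [12, 96]; additionally prefer no 1:1 stage (N1 ≠ N2, N3 ≠ N4)
k = 1: no 1:1-free in-range split of k·498 and k·203 into factor pairs; take k = 2
k = 2: N1·N3 = 996 = 12·83, N2·N4 = 406 = 14·29
achieved = 12·83/(14·29) = 498/203; |achieved − target| = 0 ≤ 249/10150 ✓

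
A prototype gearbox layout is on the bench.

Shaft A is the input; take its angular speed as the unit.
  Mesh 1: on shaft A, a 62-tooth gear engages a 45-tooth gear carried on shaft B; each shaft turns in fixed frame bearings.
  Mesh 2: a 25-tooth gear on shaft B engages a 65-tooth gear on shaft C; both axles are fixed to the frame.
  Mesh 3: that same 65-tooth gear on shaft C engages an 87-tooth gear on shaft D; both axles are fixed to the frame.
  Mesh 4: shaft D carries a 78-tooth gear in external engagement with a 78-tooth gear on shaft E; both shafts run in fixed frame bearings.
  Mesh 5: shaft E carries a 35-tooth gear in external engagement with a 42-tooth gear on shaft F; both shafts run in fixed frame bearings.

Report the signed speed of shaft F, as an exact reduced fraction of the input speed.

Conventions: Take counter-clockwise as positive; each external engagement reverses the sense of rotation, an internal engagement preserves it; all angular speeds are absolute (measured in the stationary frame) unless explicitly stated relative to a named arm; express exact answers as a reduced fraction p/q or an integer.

5-mesh fixed-axis compound train (all bearings frame-fixed)
mesh 1 [62T→45T]: |ω|/ω_in = 1×62/45 = 62/45, sense flips to −
mesh 2 [25T→65T]: |ω|/ω_in = (62/45)×25/65 = 62/117, sense flips to +
mesh 3 [65T→87T]: |ω|/ω_in = (62/117)×65/87 = 310/783, sense flips to −
mesh 4 [78T→78T]: |ω|/ω_in = (310/783)×78/78 = 310/783, sense flips to +
mesh 5 [35T→42T]: |ω|/ω_in = (310/783)×35/42 = 775/2349, sense flips to −
signed output speed (× input speed) = -775/2349

-775/2349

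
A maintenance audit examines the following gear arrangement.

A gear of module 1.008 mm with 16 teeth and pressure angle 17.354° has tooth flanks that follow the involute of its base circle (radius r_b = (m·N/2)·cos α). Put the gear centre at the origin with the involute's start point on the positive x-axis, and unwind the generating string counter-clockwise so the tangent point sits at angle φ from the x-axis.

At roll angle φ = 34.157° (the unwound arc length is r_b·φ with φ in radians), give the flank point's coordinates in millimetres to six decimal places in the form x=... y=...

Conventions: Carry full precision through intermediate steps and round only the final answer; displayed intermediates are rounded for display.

x=8.945517 y=0.524510

topology: single-mesh involute geometry — m = 1.008, N = 16
pitch radius r_p = m·N/2 = 1.008·16/2 = 8.064000
base radius r_b = r_p·cos α = 8.064000·cos 17.354° = 7.696928
roll angle φ = 34.157° = 0.59615211 rad
x = r_b·(cos φ + φ·sin φ) = 8.945517
y = r_b·(sin φ − φ·cos φ) = 0.524510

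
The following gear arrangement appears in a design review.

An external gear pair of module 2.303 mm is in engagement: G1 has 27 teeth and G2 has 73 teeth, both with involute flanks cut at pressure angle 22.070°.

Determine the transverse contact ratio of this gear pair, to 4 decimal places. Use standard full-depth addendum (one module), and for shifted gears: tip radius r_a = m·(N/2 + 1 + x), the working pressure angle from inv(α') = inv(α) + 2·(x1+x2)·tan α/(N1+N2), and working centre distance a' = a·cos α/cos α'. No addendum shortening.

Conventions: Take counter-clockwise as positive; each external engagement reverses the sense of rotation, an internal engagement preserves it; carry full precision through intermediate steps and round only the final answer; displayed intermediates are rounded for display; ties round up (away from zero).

1.6254

topology: single-mesh involute geometry — m = 2.303, 27T/73T pair
base radii: r_b1 = 28.812359, r_b2 = 77.900082
tip radii: r_a1 = 33.393500, r_a2 = 86.362500
no profile shift: α' = α, a' = a
action lengths: √(r_a1²−r_b1²) = 16.881167, √(r_a2²−r_b2²) = 37.283491
base pitch p_b = π·m·cos α = 6.704940
CR = (16.881167 + 37.283491 − 115.150000·sin 22.07000°)/6.704940 = 1.625414
contact ratio ≈ 1.6254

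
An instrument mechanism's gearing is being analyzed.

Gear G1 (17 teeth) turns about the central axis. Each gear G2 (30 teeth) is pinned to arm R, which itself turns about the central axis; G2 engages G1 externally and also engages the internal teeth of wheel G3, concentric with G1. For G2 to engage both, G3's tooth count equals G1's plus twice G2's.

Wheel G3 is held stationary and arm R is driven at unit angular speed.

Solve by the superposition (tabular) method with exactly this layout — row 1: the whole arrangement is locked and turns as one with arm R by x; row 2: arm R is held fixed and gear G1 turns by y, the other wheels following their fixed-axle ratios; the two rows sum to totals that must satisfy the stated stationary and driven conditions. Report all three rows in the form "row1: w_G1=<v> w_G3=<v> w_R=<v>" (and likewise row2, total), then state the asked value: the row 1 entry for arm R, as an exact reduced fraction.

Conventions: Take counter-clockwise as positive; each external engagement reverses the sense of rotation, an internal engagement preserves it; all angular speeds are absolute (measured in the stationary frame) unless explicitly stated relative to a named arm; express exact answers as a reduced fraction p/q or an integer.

row1: w_G1=1 w_G3=1 w_R=1
row2: w_G1=77/17 w_G3=-1 w_R=0
total: w_G1=94/17 w_G3=0 w_R=1
asked value: 1

planetary set (17T centre, 30T on arm, 77T internal) — Willis relation
row 1 — lock + rotate with arm: ω_sun = ω_ring = ω_arm = x
row 2 — arm fixed, fixed-axis ratios: sun y, ring −(17/77)·y, arm 0
boundary: total ω_ring = x − (17/77)·y = 0 and total ω_arm = x = 1  ⇒  y = 77/17, x = 1
row 2 ring = −(17/77)·77/17 = -1
totals (row 1 + row 2): sun 1 + 77/17 = 94/17, ring 1 + (-1) = 0, arm 1 + 0 = 1
asked cell (row1, arm) = 1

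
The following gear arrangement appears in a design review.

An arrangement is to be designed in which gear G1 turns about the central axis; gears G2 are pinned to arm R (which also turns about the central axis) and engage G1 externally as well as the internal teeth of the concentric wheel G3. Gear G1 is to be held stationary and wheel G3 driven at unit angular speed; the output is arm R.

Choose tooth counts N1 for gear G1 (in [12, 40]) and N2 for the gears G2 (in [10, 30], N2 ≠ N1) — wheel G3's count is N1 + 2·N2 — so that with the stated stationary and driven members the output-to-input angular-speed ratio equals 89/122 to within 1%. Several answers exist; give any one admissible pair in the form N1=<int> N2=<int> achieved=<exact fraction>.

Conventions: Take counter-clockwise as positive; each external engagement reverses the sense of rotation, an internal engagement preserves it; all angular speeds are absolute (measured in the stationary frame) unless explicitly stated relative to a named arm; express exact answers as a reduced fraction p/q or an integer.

topology: planetary set — design target 89/122, arm = carrier (Willis)
Willis with ω_sun = 0: ω_arm/ω_ring = N3/(N1+N3); set equal to 89/122  ⇒  N3/N1 = (89/122)/(1 − 89/122) = 89/33
N3 = N1 + 2·N2  ⇒  N2/N1 = (N3/N1 − 1)/2 = (89/33 − 1)/2 = 28/33
smallest multiple with N1 ≥ 12 and N2 ≥ 10: k = 1  ⇒  N1 = 1·33 = 33, N2 = 1·28 = 28 (N1 ≤ 40, N2 ≤ 30, N2 ≠ N1 ✓), N3 = 33 + 2·28 = 89
check: N3/(N1+N3) with N1 = 33, N3 = 89 gives 89/122; |achieved − target| = 0 ≤ 89/12200 ✓

N1=33 N2=28 achieved=89/122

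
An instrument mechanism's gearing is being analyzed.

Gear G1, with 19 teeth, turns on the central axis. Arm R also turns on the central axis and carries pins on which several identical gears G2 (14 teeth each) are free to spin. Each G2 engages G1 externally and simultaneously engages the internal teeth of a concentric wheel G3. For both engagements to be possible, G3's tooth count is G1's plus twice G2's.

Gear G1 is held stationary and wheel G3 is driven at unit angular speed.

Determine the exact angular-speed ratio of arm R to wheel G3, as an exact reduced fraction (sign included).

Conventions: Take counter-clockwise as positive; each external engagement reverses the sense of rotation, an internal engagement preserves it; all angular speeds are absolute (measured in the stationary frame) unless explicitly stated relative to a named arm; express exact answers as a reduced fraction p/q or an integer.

47/66

topology: planetary set — G1 19T / G2 14T / G3 47T, arm = carrier (Willis)
ring teeth: 19 + 2·14 = 47
19(ω_sun−ω_arm) = −47(ω_ring−ω_arm),  ω_sun = 0, ω_ring = 1
19(0−ω_arm) = −47(1−ω_arm)  ⇒  66·ω_arm = 47  ⇒  ω_arm = 47/66
ω_out/ω_in = 47/66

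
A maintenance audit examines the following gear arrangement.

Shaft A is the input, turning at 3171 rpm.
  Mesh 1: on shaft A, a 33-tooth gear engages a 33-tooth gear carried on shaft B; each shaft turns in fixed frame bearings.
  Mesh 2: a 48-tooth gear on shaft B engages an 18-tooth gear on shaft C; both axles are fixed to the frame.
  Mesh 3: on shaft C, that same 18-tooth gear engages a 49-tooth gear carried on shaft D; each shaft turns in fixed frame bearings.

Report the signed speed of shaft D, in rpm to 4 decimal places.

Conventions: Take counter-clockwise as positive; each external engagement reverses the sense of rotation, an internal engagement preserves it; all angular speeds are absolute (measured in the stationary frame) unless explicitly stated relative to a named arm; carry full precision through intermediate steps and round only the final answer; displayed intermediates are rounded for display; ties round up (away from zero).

-3106.2857 rpm

recognized (4 fixed axles, 3 meshes): fixed-axis compound train
mesh 1 [33T→33T]: ω = 3171.0000×33/33 = 3171.0000 rpm, sense flips to −
mesh 2 [48T→18T]: ω = 3171.0000×48/18 = 8456.0000 rpm, sense flips to +
mesh 3 [18T→49T]: ω = 8456.0000×18/49 = 3106.2857 rpm, sense flips to −
signed output speed = -3106.2857 rpm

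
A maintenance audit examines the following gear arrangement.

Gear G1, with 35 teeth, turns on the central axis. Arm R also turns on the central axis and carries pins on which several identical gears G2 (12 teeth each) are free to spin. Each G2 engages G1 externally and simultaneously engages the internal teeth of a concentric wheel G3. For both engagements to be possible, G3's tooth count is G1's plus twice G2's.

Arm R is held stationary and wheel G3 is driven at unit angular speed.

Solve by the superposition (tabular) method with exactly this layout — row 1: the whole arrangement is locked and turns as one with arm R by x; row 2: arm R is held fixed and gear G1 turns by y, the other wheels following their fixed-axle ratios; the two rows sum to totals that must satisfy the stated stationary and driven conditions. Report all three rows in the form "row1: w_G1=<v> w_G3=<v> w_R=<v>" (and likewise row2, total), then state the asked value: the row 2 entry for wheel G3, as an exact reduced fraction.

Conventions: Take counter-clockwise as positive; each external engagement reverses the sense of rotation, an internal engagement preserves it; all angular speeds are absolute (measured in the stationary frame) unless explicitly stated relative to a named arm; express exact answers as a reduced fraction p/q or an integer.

row1: w_G1=0 w_G3=0 w_R=0
row2: w_G1=-59/35 w_G3=1 w_R=0
total: w_G1=-59/35 w_G3=1 w_R=0
asked value: 1

class = planetary set [G3 = 35+2·12 = 59; Willis about the carrier]
superposition row 1 [locked train]: every member turns x
row 2 — arm fixed, fixed-axis ratios: sun y, ring −(35/59)·y, arm 0
boundary: total ω_arm = x = 0 and total ω_ring = x − (35/59)·y = 1  ⇒  y = -59/35, x = 0
row 2 ring = −(35/59)·(-59/35) = 1
totals (row 1 + row 2): sun 0 + (-59/35) = -59/35, ring 0 + 1 = 1, arm 0 + 0 = 0
asked cell (row2, ring) = 1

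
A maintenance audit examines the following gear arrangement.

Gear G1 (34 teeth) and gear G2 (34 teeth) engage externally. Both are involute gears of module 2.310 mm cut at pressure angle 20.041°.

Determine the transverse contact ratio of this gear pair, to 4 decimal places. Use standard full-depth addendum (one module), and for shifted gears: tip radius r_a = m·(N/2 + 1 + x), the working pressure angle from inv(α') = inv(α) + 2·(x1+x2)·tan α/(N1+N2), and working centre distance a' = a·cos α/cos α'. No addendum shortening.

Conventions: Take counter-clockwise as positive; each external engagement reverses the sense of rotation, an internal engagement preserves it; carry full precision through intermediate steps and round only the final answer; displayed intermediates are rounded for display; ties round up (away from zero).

class = single-mesh tooth geometry [involute pair 34T × 34T, m = 2.310]
base radii: r_b1 = 36.892109, r_b2 = 36.892109
tip radii: r_a1 = 41.580000, r_a2 = 41.580000
no profile shift: α' = α, a' = a
action lengths: √(r_a1²−r_b1²) = 19.179904, √(r_a2²−r_b2²) = 19.179904
base pitch p_b = π·m·cos α = 6.817646
CR = (19.179904 + 19.179904 − 78.540000·sin 20.04100°)/6.817646 = 1.678694
contact ratio ≈ 1.6787

1.6787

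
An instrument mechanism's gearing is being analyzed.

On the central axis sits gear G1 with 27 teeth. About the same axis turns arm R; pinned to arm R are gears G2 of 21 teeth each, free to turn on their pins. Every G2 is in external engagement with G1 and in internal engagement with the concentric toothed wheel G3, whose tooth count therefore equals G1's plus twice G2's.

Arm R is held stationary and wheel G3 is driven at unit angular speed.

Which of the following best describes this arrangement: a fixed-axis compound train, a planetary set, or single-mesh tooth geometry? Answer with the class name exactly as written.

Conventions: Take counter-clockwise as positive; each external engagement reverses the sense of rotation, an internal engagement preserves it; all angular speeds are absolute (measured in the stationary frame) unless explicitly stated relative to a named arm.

planetary set

recognized (axles ride arm R): planetary set, 27/21/69 teeth
classification: planetary set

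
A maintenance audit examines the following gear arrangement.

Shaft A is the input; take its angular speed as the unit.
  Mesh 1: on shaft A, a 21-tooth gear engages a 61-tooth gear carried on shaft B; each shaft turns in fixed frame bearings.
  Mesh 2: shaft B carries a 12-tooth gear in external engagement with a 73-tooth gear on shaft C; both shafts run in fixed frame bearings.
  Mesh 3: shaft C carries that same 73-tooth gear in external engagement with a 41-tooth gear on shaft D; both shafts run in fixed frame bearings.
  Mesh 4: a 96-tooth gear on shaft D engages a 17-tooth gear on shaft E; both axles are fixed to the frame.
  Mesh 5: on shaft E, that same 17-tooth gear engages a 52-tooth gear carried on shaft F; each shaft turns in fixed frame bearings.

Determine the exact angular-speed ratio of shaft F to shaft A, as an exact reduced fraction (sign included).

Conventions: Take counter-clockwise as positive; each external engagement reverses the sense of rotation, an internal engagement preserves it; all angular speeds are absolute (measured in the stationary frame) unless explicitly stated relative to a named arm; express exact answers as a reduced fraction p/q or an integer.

class = fixed-axis compound train [5 meshes; 5 ratios multiply, 5 sense flips]
mesh 1 [21T→61T]: running ratio 21/61, sense −
mesh 2 [12T→73T]: running ratio 252/4453, sense +
mesh 3 [73T→41T]: running ratio 252/2501, sense −
mesh 4 [96T→17T]: running ratio 24192/42517, sense +
mesh 5 [17T→52T]: running ratio 6048/32513, sense −
ω_out/ω_in = -6048/32513

-6048/32513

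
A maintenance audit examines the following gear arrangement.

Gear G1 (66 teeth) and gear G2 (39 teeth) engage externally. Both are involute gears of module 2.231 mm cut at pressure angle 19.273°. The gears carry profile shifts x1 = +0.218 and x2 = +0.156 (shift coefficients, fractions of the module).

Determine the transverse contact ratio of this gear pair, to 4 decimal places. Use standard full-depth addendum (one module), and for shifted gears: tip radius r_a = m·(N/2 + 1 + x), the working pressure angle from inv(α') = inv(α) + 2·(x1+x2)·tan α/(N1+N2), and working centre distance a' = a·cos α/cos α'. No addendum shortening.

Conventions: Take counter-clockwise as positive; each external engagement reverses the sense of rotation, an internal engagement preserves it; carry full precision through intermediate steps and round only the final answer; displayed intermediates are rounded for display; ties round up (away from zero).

1.7303

recognized (one external pair, fixed centres): single-mesh tooth geometry, m = 2.231, N1 = 66, N2 = 39
base radii: r_b1 = 69.496917, r_b2 = 41.066360
tip radii: r_a1 = 76.340358, r_a2 = 46.083536
inv(α') = inv(19.273°) + 2·(+0.218+0.156)·tan α/(66+39) = 0.01577972  ⇒  α' = 20.37105°
a' = a·cos α / cos α' = 117.1275·cos 19.273°/cos 20.37105° = 117.939446
action lengths: √(r_a1²−r_b1²) = 31.591594, √(r_a2²−r_b2²) = 20.910437
base pitch p_b = π·m·cos α = 6.616091
CR = (31.591594 + 20.910437 − 117.939446·sin 20.37105°)/6.616091 = 1.730251
contact ratio ≈ 1.7303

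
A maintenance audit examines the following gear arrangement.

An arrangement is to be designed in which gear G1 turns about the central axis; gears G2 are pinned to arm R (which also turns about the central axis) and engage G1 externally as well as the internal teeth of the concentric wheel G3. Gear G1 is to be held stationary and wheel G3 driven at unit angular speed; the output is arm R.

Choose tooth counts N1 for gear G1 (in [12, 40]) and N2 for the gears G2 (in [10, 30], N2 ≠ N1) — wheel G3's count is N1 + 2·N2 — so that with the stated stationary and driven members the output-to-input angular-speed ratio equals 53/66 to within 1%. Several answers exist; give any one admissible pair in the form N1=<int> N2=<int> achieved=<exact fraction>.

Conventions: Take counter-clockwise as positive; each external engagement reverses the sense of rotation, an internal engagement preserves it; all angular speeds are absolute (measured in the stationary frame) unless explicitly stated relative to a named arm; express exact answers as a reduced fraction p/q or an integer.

N1=13 N2=20 achieved=53/66

design class (target 53/66): planetary set
Willis with ω_sun = 0: ω_arm/ω_ring = N3/(N1+N3); set equal to 53/66  ⇒  N3/N1 = (53/66)/(1 − 53/66) = 53/13
N3 = N1 + 2·N2  ⇒  N2/N1 = (N3/N1 − 1)/2 = (53/13 − 1)/2 = 20/13
smallest multiple with N1 ≥ 12 and N2 ≥ 10: k = 1  ⇒  N1 = 1·13 = 13, N2 = 1·20 = 20 (N1 ≤ 40, N2 ≤ 30, N2 ≠ N1 ✓), N3 = 13 + 2·20 = 53
check: N3/(N1+N3) with N1 = 13, N3 = 53 gives 53/66; |achieved − target| = 0 ≤ 53/6600 ✓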